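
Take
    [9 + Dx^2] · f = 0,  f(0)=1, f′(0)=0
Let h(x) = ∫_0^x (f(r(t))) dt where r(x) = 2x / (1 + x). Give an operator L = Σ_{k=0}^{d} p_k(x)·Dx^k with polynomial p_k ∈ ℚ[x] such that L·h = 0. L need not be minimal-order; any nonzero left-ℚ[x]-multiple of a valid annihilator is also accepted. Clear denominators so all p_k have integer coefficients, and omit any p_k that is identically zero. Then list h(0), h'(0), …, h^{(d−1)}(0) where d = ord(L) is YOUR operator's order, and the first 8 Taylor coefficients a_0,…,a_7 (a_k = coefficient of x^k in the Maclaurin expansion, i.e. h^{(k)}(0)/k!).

f: a_k = 1, 0, -9/2, 0, 27/8, 0, -81/80, 0, …
h₀=f(r): pull back L_f along r ⇒ L₀.
Integrate: L := L₀·Dx.
L = 36·Dx + (2 + 6·x + 6·x^2 + 2·x^3)·Dx^2 + (1 + 4·x + 6·x^2 + 4·x^3 + x^4)·Dx^3  (order 3).
h: a_k = 0, 1, 0, -6, 9, 0, -24, 1926/35, …
ICs: h(0) = 0, h′(0) = 1, h′′(0) = 0.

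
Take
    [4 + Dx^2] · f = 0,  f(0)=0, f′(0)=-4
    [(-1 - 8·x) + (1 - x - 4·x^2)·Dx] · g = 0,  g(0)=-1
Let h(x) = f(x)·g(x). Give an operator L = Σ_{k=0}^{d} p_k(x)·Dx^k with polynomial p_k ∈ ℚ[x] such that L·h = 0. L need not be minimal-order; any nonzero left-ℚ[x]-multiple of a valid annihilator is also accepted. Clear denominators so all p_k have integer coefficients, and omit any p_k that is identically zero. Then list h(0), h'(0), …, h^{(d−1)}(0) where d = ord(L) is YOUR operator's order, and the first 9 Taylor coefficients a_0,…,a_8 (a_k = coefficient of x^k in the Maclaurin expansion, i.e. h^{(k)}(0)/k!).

L = (4 + 4·x + 16·x^2) + (2 + 16·x)·Dx + (-1 + x + 4·x^2)·Dx^2  (order 2).
h: a_k = 0, 4, 4, 52/3, 100/3, 516/5, 3548/15, 204524/315, 502556/315, …
ICs: h(0) = 0, h′(0) = 4.

f: a_k = 0, -4, 0, 8/3, 0, -8/15, 0, 16/315, 0, …
g: a_k = -1, -1, -5, -9, -29, -65, -181, -441, -1165, …
Sym-product of L_f,L_g gives L₀ (≤ ord 2).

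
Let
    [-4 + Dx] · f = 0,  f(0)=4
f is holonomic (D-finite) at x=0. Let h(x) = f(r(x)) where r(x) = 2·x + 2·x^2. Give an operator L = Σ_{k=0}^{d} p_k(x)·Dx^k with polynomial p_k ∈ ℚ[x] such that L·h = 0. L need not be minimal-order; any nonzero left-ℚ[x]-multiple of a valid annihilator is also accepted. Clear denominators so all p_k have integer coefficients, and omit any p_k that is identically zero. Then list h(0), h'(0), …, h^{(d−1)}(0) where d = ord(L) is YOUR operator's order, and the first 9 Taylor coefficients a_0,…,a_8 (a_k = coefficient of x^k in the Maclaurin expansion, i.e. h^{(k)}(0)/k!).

f: a_k = 4, 16, 32, 128/3, 128/3, 512/15, 1024/45, 4096/315, 2048/315, …
h₀=f(r): pull back L_f along r ⇒ L₀.
L = (-8 - 16·x) + Dx  (order 1).
h: a_k = 4, 32, 160, 1792/3, 5504/3, 72704/15, 510976/45, 1515520/63, 14731264/315, …
ICs: h(0) = 4.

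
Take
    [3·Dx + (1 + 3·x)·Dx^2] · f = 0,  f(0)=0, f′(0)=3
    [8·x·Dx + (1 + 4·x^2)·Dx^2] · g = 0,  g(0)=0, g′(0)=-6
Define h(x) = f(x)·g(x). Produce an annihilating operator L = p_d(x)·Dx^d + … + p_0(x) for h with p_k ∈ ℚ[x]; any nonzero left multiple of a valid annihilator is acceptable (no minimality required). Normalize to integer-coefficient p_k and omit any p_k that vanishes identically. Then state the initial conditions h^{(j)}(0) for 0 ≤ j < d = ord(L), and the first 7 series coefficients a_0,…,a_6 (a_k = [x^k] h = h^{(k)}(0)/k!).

f: a_k = 0, 3, -9/2, 9, -81/4, 243/5, -243/2, …
g: a_k = 0, -6, 0, 8, 0, -96/5, 0, …
f·g: L₀ = L_f ⊗_s L_g, ord ≤ 2·2.
L = (1632 + 8496·x + 23040·x^2 + 110016·x^3 + 207360·x^4 + 269568·x^5 + 82944·x^7)·Dx + (418 + 6672·x + 44112·x^2 + 151488·x^3 + 393984·x^4 + 642816·x^5 + 725760·x^6 + 82944·x^7 + 290304·x^8)·Dx^2 + (204 + 1844·x + 12096·x^2 + 47408·x^3 + 122880·x^4 + 240192·x^5 + 331776·x^6 + 361728·x^7 + 82944·x^8 + 165888·x^9)·Dx^3 + (25 + 246·x + 1217·x^2 + 4128·x^3 + 10624·x^4 + 22080·x^5 + 34272·x^6 + 41472·x^7 + 43776·x^8 + 13824·x^9 + 20736·x^10)·Dx^4  (order 4).
h: a_k = 0, 0, -18, 27, -30, 171/2, -1386/5, …
ICs: h(0) = 0, h′(0) = 0, h′′(0) = -36, h′′′(0) = 162.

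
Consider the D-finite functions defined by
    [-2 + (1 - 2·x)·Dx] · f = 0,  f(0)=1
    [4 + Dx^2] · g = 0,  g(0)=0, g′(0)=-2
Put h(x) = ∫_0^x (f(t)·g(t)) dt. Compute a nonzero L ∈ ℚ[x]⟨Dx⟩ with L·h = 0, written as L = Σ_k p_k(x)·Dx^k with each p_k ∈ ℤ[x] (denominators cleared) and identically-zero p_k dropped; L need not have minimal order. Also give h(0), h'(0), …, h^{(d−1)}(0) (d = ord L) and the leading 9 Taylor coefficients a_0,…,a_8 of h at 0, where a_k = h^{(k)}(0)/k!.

f: a_k = 1, 2, 4, 8, 16, 32, 64, 128, 256, …
g: a_k = 0, -2, 0, 4/3, 0, -4/15, 0, 8/315, 0, …
h₀=f·g: eliminate ⇒ L₀, order ≤ 1·2.
h=∫h₀ ⇒ L = L₀·Dx.
L = (-4 + 8·x)·Dx + 4·Dx^2 + (-1 + 2·x)·Dx^3  (order 3).
h: a_k = 0, 0, -1, -4/3, -5/3, -8/3, -202/45, -808/105, -4241/315, …
ICs: h(0) = 0, h′(0) = 0, h′′(0) = -2.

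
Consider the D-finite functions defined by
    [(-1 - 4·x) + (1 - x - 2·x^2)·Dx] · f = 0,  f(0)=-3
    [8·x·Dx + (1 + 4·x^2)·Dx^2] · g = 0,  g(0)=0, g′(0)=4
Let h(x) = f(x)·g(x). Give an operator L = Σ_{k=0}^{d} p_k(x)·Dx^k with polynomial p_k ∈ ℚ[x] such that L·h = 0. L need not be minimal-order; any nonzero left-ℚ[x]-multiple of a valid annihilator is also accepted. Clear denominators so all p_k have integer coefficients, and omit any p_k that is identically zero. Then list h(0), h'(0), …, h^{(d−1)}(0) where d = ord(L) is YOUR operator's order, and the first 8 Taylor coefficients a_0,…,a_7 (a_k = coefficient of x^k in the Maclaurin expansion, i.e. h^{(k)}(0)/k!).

L = (4 + 8·x + 48·x^2) + (2 + 16·x^2 + 48·x^3)·Dx + (-1 + x - 2·x^2 + 4·x^3 + 8·x^4)·Dx^2  (order 2).
h: a_k = 0, -12, -12, -20, -44, -612/5, -1052/5, -12092/35, …
ICs: h(0) = 0, h′(0) = -12.

f: a_k = -3, -3, -9, -15, -33, -63, -129, -255, …
g: a_k = 0, 4, 0, -16/3, 0, 64/5, 0, -256/7, …
f·g: L₀ = L_f ⊗_s L_g, ord ≤ 1·2.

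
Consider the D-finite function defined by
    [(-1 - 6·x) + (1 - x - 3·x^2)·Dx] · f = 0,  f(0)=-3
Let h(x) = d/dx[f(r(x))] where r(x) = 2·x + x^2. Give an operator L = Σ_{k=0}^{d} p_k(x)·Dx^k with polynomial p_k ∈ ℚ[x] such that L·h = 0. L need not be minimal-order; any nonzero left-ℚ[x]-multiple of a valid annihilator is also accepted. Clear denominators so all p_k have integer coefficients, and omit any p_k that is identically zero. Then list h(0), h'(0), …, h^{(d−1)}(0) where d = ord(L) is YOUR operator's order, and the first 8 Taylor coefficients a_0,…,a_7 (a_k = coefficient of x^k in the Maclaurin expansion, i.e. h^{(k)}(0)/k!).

f: a_k = -3, -3, -12, -21, -57, -120, -291, -651, …
f∘r: x↦r, Dx↦Dx/r' in L_f ⇒ L₀.
h=h₀': d/dx-closure on L₀ ⇒ L.
L = (17 + 114·x + 597·x^2 + 1260·x^3 + 1215·x^4 + 540·x^5 + 90·x^6) + (-1 - 11·x + 21·x^2 + 211·x^3 + 405·x^4 + 333·x^5 + 126·x^6 + 18·x^7)·Dx  (order 1).
h: a_k = -6, -102, -648, -4704, -28950, -177678, -1044792, -6051912, …
ICs: h(0) = -6.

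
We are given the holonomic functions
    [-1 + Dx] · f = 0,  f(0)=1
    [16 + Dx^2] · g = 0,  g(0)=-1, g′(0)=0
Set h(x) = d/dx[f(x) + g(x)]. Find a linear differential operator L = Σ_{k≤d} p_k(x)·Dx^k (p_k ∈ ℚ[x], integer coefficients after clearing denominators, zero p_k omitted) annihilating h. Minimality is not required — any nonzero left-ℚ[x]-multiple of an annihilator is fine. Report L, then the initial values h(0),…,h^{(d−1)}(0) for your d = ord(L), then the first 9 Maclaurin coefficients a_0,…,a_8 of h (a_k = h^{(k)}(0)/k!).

f: a_k = 1, 1, 1/2, 1/6, 1/24, 1/120, 1/720, 1/5040, 1/40320, …
g: a_k = -1, 0, 8, 0, -32/3, 0, 256/45, 0, -512/315, …
h₀=f+g: left-lcm gives L₀, ord ≤ 3.
h₀' ⇒ L via d/dx closure of L₀.
L = 16 - 16·Dx + Dx^2 - Dx^3  (order 3).
h: a_k = 1, 17, 1/2, -85/2, 1/24, 4097/120, 1/720, -4369/336, 1/40320, …
ICs: h(0) = 1, h′(0) = 17, h′′(0) = 1.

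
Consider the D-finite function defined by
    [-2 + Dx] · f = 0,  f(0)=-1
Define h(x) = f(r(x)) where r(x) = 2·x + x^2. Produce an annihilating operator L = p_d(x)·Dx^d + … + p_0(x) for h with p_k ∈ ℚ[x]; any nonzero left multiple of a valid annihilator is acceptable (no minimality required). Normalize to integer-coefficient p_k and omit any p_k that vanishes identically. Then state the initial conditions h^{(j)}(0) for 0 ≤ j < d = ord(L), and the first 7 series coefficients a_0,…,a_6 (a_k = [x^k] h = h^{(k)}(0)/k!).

L = (-4 - 4·x) + Dx  (order 1).
h: a_k = -1, -4, -10, -56/3, -86/3, -568/15, -1996/45, …
ICs: h(0) = -1.

f: a_k = -1, -2, -2, -4/3, -2/3, -4/15, -4/45, …
h₀=f(r): pull back L_f along r ⇒ L₀.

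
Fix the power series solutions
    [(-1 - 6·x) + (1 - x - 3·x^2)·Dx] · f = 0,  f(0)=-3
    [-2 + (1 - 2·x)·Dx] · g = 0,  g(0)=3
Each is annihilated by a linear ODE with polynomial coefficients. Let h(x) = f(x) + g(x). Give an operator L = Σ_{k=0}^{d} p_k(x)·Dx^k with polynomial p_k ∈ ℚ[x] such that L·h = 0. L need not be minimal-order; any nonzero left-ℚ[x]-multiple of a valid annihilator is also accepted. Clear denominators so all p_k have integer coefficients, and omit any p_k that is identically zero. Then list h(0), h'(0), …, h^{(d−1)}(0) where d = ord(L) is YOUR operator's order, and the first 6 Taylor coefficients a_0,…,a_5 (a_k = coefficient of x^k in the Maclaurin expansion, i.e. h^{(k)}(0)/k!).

L = (8 - 36·x + 108·x^2 - 72·x^3) + (-2·x - 54·x^2 + 192·x^3 - 144·x^4)·Dx + (-1 + 9·x - 23·x^2 + 6·x^3 + 42·x^4 - 36·x^5)·Dx^2  (order 2).
h: a_k = 0, 3, 0, 3, -9, -24, …
ICs: h(0) = 0, h′(0) = 3.

f: a_k = -3, -3, -12, -21, -57, -120, …
g: a_k = 3, 6, 12, 24, 48, 96, …
f+g: L₀ = lclm(L_f,L_g), ord ≤ 1+1.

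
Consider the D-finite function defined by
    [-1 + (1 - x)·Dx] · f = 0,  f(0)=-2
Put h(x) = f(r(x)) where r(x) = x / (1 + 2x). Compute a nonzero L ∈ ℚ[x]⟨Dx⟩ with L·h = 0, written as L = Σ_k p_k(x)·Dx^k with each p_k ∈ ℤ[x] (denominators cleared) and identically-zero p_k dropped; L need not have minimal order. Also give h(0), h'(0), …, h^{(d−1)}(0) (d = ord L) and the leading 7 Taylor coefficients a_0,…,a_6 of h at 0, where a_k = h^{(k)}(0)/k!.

f: a_k = -2, -2, -2, -2, -2, -2, -2, …
L₀ from L_f via x↦r, Dx↦r'^{-1}Dx.
L = -1 + (1 + 3·x + 2·x^2)·Dx  (order 1).
h: a_k = -2, -2, 2, -2, 2, -2, 2, …
ICs: h(0) = -2.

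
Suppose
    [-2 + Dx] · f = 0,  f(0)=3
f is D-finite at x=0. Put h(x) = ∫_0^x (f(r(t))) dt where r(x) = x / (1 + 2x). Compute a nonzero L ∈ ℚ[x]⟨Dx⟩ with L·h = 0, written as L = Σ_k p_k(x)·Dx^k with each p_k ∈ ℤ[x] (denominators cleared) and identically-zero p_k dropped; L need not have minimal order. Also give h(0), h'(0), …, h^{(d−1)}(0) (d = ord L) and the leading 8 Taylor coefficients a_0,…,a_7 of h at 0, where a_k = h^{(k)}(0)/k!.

f: a_k = 3, 6, 6, 4, 2, 4/5, 4/15, 8/105, …
Change of var in L_f (x↦r) gives L₀.
Integrate: L := L₀·Dx.
L = -2·Dx + (1 + 4·x + 4·x^2)·Dx^2  (order 2).
h: a_k = 0, 3, 3, -2, 1, 2/5, -38/15, 604/105, …
ICs: h(0) = 0, h′(0) = 3.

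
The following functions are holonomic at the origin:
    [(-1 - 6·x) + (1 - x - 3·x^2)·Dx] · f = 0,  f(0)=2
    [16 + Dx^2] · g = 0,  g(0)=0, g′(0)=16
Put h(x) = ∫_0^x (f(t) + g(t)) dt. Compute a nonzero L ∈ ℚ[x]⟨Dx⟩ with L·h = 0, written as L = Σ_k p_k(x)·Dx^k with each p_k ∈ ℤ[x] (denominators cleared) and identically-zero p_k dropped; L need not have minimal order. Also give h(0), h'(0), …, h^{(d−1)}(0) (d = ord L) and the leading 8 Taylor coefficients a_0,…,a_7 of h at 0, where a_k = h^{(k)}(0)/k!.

f: a_k = 2, 2, 8, 14, 38, 80, 194, 434, …
g: a_k = 0, 16, 0, -128/3, 0, 512/15, 0, -4096/315, …
Weyl lclm of L_f,L_g ⇒ L₀ (ord ≤ 3).
∫: right-multiply L₀ by Dx.
L = (464 + 2816·x + 416·x^2 + 2112·x^3 + 5760·x^4 + 6912·x^5)·Dx + (-192 + 304·x + 672·x^2 - 1312·x^3 - 1008·x^4 + 3456·x^5 + 3456·x^6)·Dx^2 + (29 + 176·x + 26·x^2 + 132·x^3 + 360·x^4 + 432·x^5)·Dx^3 + (-12 + 19·x + 42·x^2 - 82·x^3 - 63·x^4 + 216·x^5 + 216·x^6)·Dx^4  (order 4).
h: a_k = 0, 2, 9, 8/3, -43/6, 38/5, 856/45, 194/7, …
ICs: h(0) = 0, h′(0) = 2, h′′(0) = 18, h′′′(0) = 16.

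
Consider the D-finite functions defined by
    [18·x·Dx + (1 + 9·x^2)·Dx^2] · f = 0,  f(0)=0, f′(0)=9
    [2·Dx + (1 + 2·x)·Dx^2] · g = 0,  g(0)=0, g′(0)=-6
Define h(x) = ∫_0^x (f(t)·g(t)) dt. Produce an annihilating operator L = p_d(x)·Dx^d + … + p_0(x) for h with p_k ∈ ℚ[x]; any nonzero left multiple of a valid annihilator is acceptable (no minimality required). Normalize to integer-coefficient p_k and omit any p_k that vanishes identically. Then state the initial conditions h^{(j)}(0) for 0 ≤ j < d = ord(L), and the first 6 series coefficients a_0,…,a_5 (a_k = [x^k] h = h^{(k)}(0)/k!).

L = (792 + 3024·x + 22680·x^2 + 102384·x^3 + 174960·x^4 + 151632·x^5 + 104976·x^7)·Dx^2 + (332 + 4752·x + 28908·x^2 + 127008·x^3 + 351216·x^4 + 542376·x^5 + 408240·x^6 + 157464·x^7 + 367416·x^8)·Dx^3 + (44 + 916·x + 6696·x^2 + 27252·x^3 + 85860·x^4 + 193428·x^5 + 279936·x^6 + 224532·x^7 + 157464·x^8 + 209952·x^9)·Dx^4 + (10 + 76·x + 418·x^2 + 1728·x^3 + 5391·x^4 + 12960·x^5 + 24948·x^6 + 34992·x^7 + 29889·x^8 + 26244·x^9 + 26244·x^10)·Dx^5  (order 5).
h: a_k = 0, 0, 0, -18, 27/2, 18, …
ICs: h(0) = 0, h′(0) = 0, h′′(0) = 0, h′′′(0) = -108, h′′′′(0) = 324.

f: a_k = 0, 9, 0, -27, 0, 729/5, …
g: a_k = 0, -6, 6, -8, 12, -96/5, …
Product ⇒ symmetric product L₀, ord ≤ 4.
h=∫₀ˣh₀: take L = L₀·Dx.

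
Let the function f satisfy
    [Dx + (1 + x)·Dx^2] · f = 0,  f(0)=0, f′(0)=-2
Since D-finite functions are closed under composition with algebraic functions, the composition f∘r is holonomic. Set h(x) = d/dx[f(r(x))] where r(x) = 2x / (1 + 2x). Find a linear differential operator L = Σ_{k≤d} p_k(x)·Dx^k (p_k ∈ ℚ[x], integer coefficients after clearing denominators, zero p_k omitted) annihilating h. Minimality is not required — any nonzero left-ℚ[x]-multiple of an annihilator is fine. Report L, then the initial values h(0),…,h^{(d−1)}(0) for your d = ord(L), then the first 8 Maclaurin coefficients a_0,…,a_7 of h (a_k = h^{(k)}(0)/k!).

f: a_k = 0, -2, 1, -2/3, 1/2, -2/5, 1/3, -2/7, …
h₀=f(r): pull back L_f along r ⇒ L₀.
h₀' ⇒ L via d/dx closure of L₀.
L = (6 + 16·x) + (1 + 6·x + 8·x^2)·Dx  (order 1).
h: a_k = -4, 24, -112, 480, -1984, 8064, -32512, 130560, …
ICs: h(0) = -4.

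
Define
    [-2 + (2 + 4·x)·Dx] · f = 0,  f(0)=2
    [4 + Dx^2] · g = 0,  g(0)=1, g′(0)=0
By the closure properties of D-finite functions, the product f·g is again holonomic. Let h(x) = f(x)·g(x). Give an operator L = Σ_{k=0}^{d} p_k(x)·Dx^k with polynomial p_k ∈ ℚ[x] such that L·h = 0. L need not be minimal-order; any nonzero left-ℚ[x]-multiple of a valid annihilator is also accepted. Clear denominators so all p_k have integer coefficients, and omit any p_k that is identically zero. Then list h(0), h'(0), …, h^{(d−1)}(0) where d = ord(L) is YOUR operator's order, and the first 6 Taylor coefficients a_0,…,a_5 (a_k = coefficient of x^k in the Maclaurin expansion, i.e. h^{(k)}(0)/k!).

L = (7 + 16·x + 16·x^2) + (-2 - 4·x)·Dx + (1 + 4·x + 4·x^2)·Dx^2  (order 2).
h: a_k = 2, 2, -5, -3, 25/12, 13/12, …
ICs: h(0) = 2, h′(0) = 2.

f: a_k = 2, 2, -1, 1, -5/4, 7/4, …
g: a_k = 1, 0, -2, 0, 2/3, 0, …
L₀ := L_f ⊗_s L_g (sym. prod.), ord ≤ 2.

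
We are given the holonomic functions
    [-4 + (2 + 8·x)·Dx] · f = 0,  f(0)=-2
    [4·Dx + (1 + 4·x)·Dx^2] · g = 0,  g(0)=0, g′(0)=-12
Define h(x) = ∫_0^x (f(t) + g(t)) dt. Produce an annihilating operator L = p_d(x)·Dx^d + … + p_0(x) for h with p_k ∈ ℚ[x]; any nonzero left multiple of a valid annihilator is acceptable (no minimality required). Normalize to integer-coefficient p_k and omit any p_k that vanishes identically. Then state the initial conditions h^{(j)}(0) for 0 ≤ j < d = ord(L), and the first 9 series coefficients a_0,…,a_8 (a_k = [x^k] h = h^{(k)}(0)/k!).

f: a_k = -2, -4, 4, -8, 20, -56, 168, -528, 1716, …
g: a_k = 0, -12, 24, -64, 192, -3072/5, 2048, -49152/7, 24576, …
L₀ := lclm(L_f,L_g); ord L₀ ≤ 1+2.
h=∫h₀ ⇒ L = L₀·Dx.
L = 8·Dx^2 + (10 + 40·x)·Dx^3 + (1 + 8·x + 16·x^2)·Dx^4  (order 4).
h: a_k = 0, -2, -8, 28/3, -18, 212/5, -1676/15, 2216/7, -6606/7, …
ICs: h(0) = 0, h′(0) = -2, h′′(0) = -16, h′′′(0) = 56.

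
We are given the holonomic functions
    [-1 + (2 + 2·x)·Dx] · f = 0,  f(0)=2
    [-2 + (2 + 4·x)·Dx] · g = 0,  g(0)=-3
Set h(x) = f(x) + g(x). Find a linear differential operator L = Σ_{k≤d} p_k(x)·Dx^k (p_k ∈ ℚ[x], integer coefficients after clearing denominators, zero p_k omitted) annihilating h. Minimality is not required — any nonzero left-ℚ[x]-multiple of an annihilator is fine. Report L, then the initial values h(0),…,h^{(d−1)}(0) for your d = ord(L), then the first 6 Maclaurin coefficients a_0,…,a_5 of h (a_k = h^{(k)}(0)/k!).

L = -1 + (3 + 4·x)·Dx + (2 + 6·x + 4·x^2)·Dx^2  (order 2).
h: a_k = -1, -2, 5/4, -11/8, 115/64, -329/128, …
ICs: h(0) = -1, h′(0) = -2.

f: a_k = 2, 1, -1/4, 1/8, -5/64, 7/128, …
g: a_k = -3, -3, 3/2, -3/2, 15/8, -21/8, …
Sum ⇒ L₀ = lclm(L_f,L_g) in ℚ(x)⟨Dx⟩.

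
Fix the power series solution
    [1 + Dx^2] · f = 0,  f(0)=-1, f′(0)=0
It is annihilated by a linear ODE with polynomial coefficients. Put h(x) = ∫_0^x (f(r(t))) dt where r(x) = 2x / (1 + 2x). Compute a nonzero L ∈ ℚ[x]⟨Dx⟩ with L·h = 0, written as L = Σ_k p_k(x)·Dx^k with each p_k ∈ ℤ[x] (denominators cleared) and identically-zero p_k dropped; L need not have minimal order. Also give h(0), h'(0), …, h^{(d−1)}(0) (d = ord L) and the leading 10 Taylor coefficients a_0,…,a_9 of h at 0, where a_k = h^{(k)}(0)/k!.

f: a_k = -1, 0, 1/2, 0, -1/24, 0, 1/720, 0, -1/40320, 0, …
h₀=f(r): pull back L_f along r ⇒ L₀.
h=∫h₀ ⇒ L = L₀·Dx.
L = 4·Dx + (4 + 24·x + 48·x^2 + 32·x^3)·Dx^2 + (1 + 8·x + 24·x^2 + 32·x^3 + 16·x^4)·Dx^3  (order 3).
h: a_k = 0, -1, 0, 2/3, -2, 14/3, -88/9, 6004/315, -174/5, 33398/567, …
ICs: h(0) = 0, h′(0) = -1, h′′(0) = 0.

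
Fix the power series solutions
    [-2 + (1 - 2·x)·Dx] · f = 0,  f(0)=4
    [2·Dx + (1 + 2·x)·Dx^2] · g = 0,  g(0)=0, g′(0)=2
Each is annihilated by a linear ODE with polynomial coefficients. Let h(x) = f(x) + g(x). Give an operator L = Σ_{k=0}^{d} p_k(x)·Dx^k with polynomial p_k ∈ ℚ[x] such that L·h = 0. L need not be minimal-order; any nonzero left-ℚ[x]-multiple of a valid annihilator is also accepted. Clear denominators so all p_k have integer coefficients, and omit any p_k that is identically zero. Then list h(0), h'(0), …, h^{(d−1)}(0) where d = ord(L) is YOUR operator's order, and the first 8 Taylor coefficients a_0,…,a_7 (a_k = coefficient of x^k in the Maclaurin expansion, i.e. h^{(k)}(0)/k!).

L = (40 + 16·x)·Dx + (8 + 64·x + 32·x^2)·Dx^2 + (-3 - 2·x + 12·x^2 + 8·x^3)·Dx^3  (order 3).
h: a_k = 4, 10, 14, 104/3, 60, 672/5, 736/3, 3712/7, …
ICs: h(0) = 4, h′(0) = 10, h′′(0) = 28.

f: a_k = 4, 8, 16, 32, 64, 128, 256, 512, …
g: a_k = 0, 2, -2, 8/3, -4, 32/5, -32/3, 128/7, …
L₀ := lclm(L_f,L_g); ord L₀ ≤ 1+2.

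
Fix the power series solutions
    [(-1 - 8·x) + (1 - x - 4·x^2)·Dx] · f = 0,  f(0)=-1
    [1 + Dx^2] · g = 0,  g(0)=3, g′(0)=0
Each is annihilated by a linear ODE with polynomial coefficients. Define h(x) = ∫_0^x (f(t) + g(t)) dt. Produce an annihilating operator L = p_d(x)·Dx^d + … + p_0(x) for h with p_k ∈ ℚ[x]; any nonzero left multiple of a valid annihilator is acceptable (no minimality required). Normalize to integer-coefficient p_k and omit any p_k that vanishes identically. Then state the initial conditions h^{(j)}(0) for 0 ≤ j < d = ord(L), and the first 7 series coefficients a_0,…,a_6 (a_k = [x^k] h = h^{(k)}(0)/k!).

L = (55 + 486·x + 553·x^2 + 1488·x^3 + 80·x^4 + 128·x^5)·Dx + (-11 - 11·x - 23·x^2 + 169·x^3 + 348·x^4 + 48·x^5 + 64·x^6)·Dx^2 + (55 + 486·x + 553·x^2 + 1488·x^3 + 80·x^4 + 128·x^5)·Dx^3 + (-11 - 11·x - 23·x^2 + 169·x^3 + 348·x^4 + 48·x^5 + 64·x^6)·Dx^4  (order 4).
h: a_k = 0, 2, -1/2, -13/6, -9/4, -231/40, -65/6, …
ICs: h(0) = 0, h′(0) = 2, h′′(0) = -1, h′′′(0) = -13.

f: a_k = -1, -1, -5, -9, -29, -65, -181, …
g: a_k = 3, 0, -3/2, 0, 1/8, 0, -1/240, …
f+g: L₀ = lclm(L_f,L_g), ord ≤ 1+2.
h=∫h₀ ⇒ L = L₀·Dx.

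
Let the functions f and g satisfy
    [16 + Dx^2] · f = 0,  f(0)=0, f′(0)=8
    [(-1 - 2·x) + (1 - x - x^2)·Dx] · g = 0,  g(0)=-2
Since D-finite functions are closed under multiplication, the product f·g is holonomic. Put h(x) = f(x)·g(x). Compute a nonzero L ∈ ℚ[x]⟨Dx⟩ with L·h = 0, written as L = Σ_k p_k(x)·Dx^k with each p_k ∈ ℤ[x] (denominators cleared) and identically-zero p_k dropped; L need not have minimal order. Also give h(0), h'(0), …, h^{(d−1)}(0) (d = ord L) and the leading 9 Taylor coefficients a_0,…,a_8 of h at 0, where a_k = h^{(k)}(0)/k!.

f: a_k = 0, 8, 0, -64/3, 0, 256/15, 0, -2048/315, 0, …
g: a_k = -2, -2, -4, -6, -10, -16, -26, -42, -68, …
f·g: L₀ = L_f ⊗_s L_g, ord ≤ 2·1.
L = (-14 + 16·x + 16·x^2) + (2 + 4·x)·Dx + (-1 + x + x^2)·Dx^2  (order 2).
h: a_k = 0, -16, -16, 32/3, -16/3, -144/5, -512/15, -15728/315, -5296/63, …
ICs: h(0) = 0, h′(0) = -16.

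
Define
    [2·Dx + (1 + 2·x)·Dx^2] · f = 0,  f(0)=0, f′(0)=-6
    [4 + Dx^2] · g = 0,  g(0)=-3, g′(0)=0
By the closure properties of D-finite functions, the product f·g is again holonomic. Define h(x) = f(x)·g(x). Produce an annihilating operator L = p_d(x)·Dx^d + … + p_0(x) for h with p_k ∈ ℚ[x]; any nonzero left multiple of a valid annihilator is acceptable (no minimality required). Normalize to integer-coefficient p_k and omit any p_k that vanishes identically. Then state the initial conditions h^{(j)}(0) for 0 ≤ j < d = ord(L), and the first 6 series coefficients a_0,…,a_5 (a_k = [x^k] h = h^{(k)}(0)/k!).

L = (-48 + 192·x + 1216·x^2 + 2048·x^3 + 1024·x^4) + (32 + 320·x + 768·x^2 + 512·x^3)·Dx + (160·x + 672·x^2 + 1024·x^3 + 512·x^4)·Dx^2 + (8 + 80·x + 192·x^2 + 128·x^3)·Dx^3 + (3 + 28·x + 92·x^2 + 128·x^3 + 64·x^4)·Dx^4  (order 4).
h: a_k = 0, 18, -18, -12, 0, 108/5, …
ICs: h(0) = 0, h′(0) = 18, h′′(0) = -36, h′′′(0) = -72.

f: a_k = 0, -6, 6, -8, 12, -96/5, …
g: a_k = -3, 0, 6, 0, -2, 0, …
f·g: L₀ = L_f ⊗_s L_g, ord ≤ 2·2.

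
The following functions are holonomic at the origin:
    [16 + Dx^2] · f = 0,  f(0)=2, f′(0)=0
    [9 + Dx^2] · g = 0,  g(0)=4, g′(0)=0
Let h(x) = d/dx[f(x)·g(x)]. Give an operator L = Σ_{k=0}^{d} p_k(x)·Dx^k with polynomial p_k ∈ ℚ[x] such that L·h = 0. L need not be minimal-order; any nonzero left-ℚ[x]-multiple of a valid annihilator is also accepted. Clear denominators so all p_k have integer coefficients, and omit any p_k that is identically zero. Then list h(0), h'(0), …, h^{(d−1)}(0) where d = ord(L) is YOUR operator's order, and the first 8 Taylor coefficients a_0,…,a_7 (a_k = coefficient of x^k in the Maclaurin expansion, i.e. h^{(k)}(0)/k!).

L = 49 + 50·Dx^2 + Dx^4  (order 4).
h: a_k = 0, -200, 0, 4804/3, 0, -11765/3, 0, 2882401/630, …
ICs: h(0) = 0, h′(0) = -200, h′′(0) = 0, h′′′(0) = 9608.

f: a_k = 2, 0, -16, 0, 64/3, 0, -512/45, 0, …
g: a_k = 4, 0, -18, 0, 27/2, 0, -81/20, 0, …
Sym-product of L_f,L_g gives L₀ (≤ ord 4).
Differentiate: ansatz ord ≤ ord L₀ ⇒ L.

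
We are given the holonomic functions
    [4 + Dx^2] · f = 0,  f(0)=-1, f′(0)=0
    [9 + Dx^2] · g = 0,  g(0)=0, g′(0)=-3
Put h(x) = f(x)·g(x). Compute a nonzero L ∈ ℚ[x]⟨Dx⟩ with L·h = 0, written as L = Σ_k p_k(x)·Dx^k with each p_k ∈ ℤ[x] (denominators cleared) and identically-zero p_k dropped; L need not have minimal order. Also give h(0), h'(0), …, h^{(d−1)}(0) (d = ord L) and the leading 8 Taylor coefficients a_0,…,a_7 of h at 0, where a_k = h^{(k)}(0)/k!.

L = 25 + 26·Dx^2 + Dx^4  (order 4).
h: a_k = 0, 3, 0, -21/2, 0, 521/40, 0, -13021/1680, …
ICs: h(0) = 0, h′(0) = 3, h′′(0) = 0, h′′′(0) = -63.

f: a_k = -1, 0, 2, 0, -2/3, 0, 4/45, 0, …
g: a_k = 0, -3, 0, 9/2, 0, -81/40, 0, 243/560, …
L₀ := L_f ⊗_s L_g (sym. prod.), ord ≤ 4.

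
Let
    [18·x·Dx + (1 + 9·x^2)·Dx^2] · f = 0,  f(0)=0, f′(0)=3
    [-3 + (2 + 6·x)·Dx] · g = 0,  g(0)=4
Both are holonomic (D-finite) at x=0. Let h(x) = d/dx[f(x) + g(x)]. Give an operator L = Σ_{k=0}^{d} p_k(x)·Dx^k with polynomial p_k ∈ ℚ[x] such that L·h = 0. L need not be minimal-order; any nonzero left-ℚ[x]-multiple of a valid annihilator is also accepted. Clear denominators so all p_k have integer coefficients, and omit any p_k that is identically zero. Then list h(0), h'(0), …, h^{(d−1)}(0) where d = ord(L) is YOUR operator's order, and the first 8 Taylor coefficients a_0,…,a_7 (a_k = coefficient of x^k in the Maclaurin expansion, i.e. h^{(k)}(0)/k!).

f: a_k = 0, 3, 0, -9, 0, 243/5, 0, -2187/7, …
g: a_k = 4, 6, -9/2, 27/4, -405/32, 1701/64, -15309/256, 72171/512, …
Weyl lclm of L_f,L_g ⇒ L₀ (ord ≤ 3).
Derive L from L₀ (diff closure).
L = (-36 - 270·x + 972·x^2 + 1458·x^3) + (-33 - 144·x + 270·x^2 + 3888·x^3 + 5103·x^4)·Dx + (-2 + 18·x + 108·x^2 + 324·x^3 + 1134·x^4 + 1458·x^5)·Dx^2  (order 2).
h: a_k = 9, -9, -27/4, -405/8, 24057/64, -45927/128, -614547/512, -2814669/1024, …
ICs: h(0) = 9, h′(0) = -9.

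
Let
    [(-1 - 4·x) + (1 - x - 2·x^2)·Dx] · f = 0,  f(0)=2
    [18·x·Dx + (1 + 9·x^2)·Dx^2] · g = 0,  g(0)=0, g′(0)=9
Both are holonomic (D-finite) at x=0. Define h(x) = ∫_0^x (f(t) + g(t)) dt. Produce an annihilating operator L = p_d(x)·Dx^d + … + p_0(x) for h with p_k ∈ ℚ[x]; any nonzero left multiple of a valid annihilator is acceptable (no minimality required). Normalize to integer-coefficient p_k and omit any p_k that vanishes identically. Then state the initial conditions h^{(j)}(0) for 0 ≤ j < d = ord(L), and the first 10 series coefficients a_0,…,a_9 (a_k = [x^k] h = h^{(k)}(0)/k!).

L = (-18 + 72·x + 918·x^2 + 1872·x^3 + 4608·x^4 + 1296·x^6)·Dx^2 + (8 + 30·x + 278·x^3 + 1788·x^4 + 3216·x^5 + 324·x^6 + 1296·x^7)·Dx^3 + (-1 - 4·x - 24·x^2 - 4·x^3 - 103·x^4 + 300·x^5 + 312·x^6 + 108·x^7 + 216·x^8)·Dx^4  (order 4).
h: a_k = 0, 2, 11/2, 2, -17/4, 22/5, 313/10, 86/7, -5371/56, 38, …
ICs: h(0) = 0, h′(0) = 2, h′′(0) = 11, h′′′(0) = 12.

f: a_k = 2, 2, 6, 10, 22, 42, 86, 170, 342, 682, …
g: a_k = 0, 9, 0, -27, 0, 729/5, 0, -6561/7, 0, 6561, …
Weyl lclm of L_f,L_g ⇒ L₀ (ord ≤ 3).
Integrate: L := L₀·Dx.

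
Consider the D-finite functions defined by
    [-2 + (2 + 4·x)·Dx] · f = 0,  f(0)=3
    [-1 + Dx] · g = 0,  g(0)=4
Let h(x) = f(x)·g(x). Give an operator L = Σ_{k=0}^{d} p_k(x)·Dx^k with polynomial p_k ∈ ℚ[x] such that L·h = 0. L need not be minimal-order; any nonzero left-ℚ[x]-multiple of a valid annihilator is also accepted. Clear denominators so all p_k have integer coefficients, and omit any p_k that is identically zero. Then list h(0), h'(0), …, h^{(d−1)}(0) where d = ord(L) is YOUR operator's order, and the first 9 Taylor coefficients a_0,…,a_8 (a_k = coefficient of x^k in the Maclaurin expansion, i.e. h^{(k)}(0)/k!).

f: a_k = 3, 3, -3/2, 3/2, -15/8, 21/8, -63/16, 99/16, -1287/128, …
g: a_k = 4, 4, 2, 2/3, 1/6, 1/30, 1/180, 1/1260, 1/10080, …
Product ⇒ symmetric product L₀, ord ≤ 1.
L = (-2 - 2·x) + (1 + 2·x)·Dx  (order 1).
h: a_k = 12, 24, 12, 8, -2, 28/5, -122/15, 1388/105, -4591/210, …
ICs: h(0) = 12.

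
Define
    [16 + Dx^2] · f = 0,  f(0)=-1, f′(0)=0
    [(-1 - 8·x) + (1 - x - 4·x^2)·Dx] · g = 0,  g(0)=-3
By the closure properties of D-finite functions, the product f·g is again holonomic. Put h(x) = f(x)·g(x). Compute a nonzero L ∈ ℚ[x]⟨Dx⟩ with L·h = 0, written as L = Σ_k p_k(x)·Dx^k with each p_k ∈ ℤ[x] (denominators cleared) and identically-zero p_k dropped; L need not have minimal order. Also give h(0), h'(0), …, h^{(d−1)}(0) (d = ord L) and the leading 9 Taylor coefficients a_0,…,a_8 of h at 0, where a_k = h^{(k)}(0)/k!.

f: a_k = -1, 0, 8, 0, -32/3, 0, 256/45, 0, -512/315, …
g: a_k = -3, -3, -15, -27, -87, -195, -543, -1323, -3495, …
L₀ := L_f ⊗_s L_g (sym. prod.), ord ≤ 2.
L = (-8 + 16·x + 64·x^2) + (2 + 16·x)·Dx + (-1 + x + 4·x^2)·Dx^2  (order 2).
h: a_k = 3, 3, -9, 3, -1, 11, -151/15, 509/15, -51/35, …
ICs: h(0) = 3, h′(0) = 3.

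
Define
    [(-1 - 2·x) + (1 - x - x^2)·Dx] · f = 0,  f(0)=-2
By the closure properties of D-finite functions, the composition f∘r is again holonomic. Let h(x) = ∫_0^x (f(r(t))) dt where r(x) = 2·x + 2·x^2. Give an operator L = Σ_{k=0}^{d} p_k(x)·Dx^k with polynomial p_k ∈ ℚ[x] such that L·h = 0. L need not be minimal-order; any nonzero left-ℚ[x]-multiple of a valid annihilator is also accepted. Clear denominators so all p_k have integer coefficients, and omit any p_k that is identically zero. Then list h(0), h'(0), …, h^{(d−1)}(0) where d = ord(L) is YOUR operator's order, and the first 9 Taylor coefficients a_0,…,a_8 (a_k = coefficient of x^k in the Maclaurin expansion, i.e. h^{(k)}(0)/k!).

f: a_k = -2, -2, -4, -6, -10, -16, -26, -42, -68, …
Substitute x→r, Dx→(1/r')Dx; clear ⇒ L₀.
∫: right-multiply L₀ by Dx.
L = (2 + 12·x + 24·x^2 + 16·x^3)·Dx + (-1 + 2·x + 6·x^2 + 8·x^3 + 4·x^4)·Dx^2  (order 2).
h: a_k = 0, -2, -2, -20/3, -20, -64, -216, -5232/7, -2640, …
ICs: h(0) = 0, h′(0) = -2.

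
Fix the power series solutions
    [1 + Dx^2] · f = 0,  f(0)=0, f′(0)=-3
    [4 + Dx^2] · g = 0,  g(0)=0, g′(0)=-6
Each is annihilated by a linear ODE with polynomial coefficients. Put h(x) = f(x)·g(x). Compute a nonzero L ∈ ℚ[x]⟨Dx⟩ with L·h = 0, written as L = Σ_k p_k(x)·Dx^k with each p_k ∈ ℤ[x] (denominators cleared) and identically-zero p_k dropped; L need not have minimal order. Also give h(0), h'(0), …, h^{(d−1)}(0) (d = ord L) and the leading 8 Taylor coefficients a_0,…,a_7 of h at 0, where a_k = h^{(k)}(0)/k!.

L = 9 + 10·Dx^2 + Dx^4  (order 4).
h: a_k = 0, 0, 18, 0, -15, 0, 91/20, 0, …
ICs: h(0) = 0, h′(0) = 0, h′′(0) = 36, h′′′(0) = 0.

f: a_k = 0, -3, 0, 1/2, 0, -1/40, 0, 1/1680, …
g: a_k = 0, -6, 0, 4, 0, -4/5, 0, 8/105, …
Product ⇒ symmetric product L₀, ord ≤ 4.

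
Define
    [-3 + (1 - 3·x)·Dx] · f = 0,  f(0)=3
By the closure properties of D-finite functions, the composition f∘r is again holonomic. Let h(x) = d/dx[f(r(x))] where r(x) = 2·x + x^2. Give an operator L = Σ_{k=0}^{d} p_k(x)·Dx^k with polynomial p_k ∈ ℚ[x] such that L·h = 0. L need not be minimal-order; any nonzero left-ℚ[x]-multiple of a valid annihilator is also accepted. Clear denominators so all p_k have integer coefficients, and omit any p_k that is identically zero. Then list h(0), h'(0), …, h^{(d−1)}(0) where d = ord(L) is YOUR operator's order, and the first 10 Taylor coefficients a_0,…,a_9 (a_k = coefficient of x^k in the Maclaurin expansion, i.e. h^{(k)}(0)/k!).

L = (13 + 18·x + 9·x^2) + (-1 + 5·x + 9·x^2 + 3·x^3)·Dx  (order 1).
h: a_k = 18, 234, 2268, 19548, 157950, 1225206, 9239832, 68259672, 496392138, 3565254690, …
ICs: h(0) = 18.

f: a_k = 3, 9, 27, 81, 243, 729, 2187, 6561, 19683, 59049, …
h₀=f(r): pull back L_f along r ⇒ L₀.
h₀' ⇒ L via d/dx closure of L₀.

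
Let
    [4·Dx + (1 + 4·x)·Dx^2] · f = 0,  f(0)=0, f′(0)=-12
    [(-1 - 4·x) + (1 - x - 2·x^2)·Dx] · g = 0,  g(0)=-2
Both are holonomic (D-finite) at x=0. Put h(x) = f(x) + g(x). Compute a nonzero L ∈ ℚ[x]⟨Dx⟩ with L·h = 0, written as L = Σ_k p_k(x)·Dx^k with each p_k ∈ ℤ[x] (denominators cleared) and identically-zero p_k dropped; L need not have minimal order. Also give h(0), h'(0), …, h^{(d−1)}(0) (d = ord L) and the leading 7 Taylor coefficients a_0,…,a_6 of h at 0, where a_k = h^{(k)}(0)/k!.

L = (-156 - 624·x - 1440·x^2 - 768·x^3 - 768·x^4)·Dx + (1 - 160·x - 1064·x^2 - 1952·x^3 - 1600·x^4 - 1280·x^5)·Dx^2 + (5 + 39·x + 66·x^2 - 80·x^3 - 240·x^4 - 384·x^5 - 256·x^6)·Dx^3  (order 3).
h: a_k = -2, -14, 18, -74, 170, -3282/5, 1962, …
ICs: h(0) = -2, h′(0) = -14, h′′(0) = 36.

f: a_k = 0, -12, 24, -64, 192, -3072/5, 2048, …
g: a_k = -2, -2, -6, -10, -22, -42, -86, …
h₀=f+g: left-lcm gives L₀, ord ≤ 3.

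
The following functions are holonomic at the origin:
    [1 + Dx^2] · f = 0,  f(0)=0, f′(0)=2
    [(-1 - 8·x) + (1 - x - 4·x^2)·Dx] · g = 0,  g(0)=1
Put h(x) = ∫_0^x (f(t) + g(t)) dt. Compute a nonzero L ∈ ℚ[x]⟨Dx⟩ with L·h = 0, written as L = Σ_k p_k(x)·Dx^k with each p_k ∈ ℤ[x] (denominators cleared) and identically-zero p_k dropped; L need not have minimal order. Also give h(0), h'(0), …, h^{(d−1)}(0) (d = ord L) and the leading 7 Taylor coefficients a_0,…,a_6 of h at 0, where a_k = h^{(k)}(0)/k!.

f: a_k = 0, 2, 0, -1/3, 0, 1/60, 0, …
g: a_k = 1, 1, 5, 9, 29, 65, 181, …
Weyl lclm of L_f,L_g ⇒ L₀ (ord ≤ 3).
∫: right-multiply L₀ by Dx.
L = (-55 - 486·x - 553·x^2 - 1488·x^3 - 80·x^4 - 128·x^5)·Dx + (11 + 11·x + 23·x^2 - 169·x^3 - 348·x^4 - 48·x^5 - 64·x^6)·Dx^2 + (-55 - 486·x - 553·x^2 - 1488·x^3 - 80·x^4 - 128·x^5)·Dx^3 + (11 + 11·x + 23·x^2 - 169·x^3 - 348·x^4 - 48·x^5 - 64·x^6)·Dx^4  (order 4).
h: a_k = 0, 1, 3/2, 5/3, 13/6, 29/5, 3901/360, …
ICs: h(0) = 0, h′(0) = 1, h′′(0) = 3, h′′′(0) = 10.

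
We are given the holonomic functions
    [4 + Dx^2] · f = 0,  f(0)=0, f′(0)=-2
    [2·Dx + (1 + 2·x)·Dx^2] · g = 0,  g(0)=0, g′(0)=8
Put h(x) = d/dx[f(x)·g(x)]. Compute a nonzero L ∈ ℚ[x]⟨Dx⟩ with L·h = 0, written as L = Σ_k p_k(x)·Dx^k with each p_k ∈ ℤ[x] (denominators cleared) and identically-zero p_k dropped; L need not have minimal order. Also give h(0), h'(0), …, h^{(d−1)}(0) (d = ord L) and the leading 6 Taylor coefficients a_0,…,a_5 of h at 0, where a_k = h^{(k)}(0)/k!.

L = (-400 - 1408·x - 2688·x^2 + 1536·x^3 + 11008·x^4 + 12288·x^5 + 4096·x^6) + (-192 - 512·x + 640·x^2 + 3840·x^3 + 5120·x^4 + 2048·x^5)·Dx + (-112 - 352·x - 224·x^2 + 2304·x^3 + 6272·x^4 + 6144·x^5 + 2048·x^6)·Dx^2 + (-48 - 128·x + 160·x^2 + 960·x^3 + 1280·x^4 + 512·x^5)·Dx^3 + (-3 + 112·x^2 + 480·x^3 + 880·x^4 + 768·x^5 + 256·x^6)·Dx^4  (order 4).
h: a_k = 0, -32, 48, -128/3, 320/3, -704/3, …
ICs: h(0) = 0, h′(0) = -32, h′′(0) = 96, h′′′(0) = -256.

f: a_k = 0, -2, 0, 4/3, 0, -4/15, …
g: a_k = 0, 8, -8, 32/3, -16, 128/5, …
L₀ := L_f ⊗_s L_g (sym. prod.), ord ≤ 4.
h₀' ⇒ L via d/dx closure of L₀.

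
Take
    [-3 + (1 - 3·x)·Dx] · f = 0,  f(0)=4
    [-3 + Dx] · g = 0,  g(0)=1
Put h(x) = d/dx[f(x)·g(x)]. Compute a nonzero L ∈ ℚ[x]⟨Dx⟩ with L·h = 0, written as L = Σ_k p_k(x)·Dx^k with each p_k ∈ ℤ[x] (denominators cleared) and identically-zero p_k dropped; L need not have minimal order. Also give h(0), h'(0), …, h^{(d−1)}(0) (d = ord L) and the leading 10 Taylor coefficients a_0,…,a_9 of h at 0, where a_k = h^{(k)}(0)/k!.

L = (15 - 36·x + 27·x^2) + (-2 + 9·x - 9·x^2)·Dx  (order 1).
h: a_k = 24, 180, 864, 3510, 13203, 475551/10, 166455, 79899129/140, 215727867/112, 7190929629/1120, …
ICs: h(0) = 24.

f: a_k = 4, 12, 36, 108, 324, 972, 2916, 8748, 26244, 78732, …
g: a_k = 1, 3, 9/2, 9/2, 27/8, 81/40, 81/80, 243/560, 729/4480, 243/4480, …
Product ⇒ symmetric product L₀, ord ≤ 1.
h₀' ⇒ L via d/dx closure of L₀.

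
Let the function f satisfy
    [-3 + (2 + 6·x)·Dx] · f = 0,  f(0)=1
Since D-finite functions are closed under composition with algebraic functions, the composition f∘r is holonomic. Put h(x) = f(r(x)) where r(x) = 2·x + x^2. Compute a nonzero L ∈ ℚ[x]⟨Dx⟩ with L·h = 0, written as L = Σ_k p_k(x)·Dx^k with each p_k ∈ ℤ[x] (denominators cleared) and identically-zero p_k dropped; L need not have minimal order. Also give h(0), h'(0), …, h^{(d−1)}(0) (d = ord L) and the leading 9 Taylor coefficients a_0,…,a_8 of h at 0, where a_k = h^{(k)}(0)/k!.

L = (-3 - 3·x) + (1 + 6·x + 3·x^2)·Dx  (order 1).
h: a_k = 1, 3, -3, 9, -63/2, 243/2, -999/2, 4293/2, -76221/8, …
ICs: h(0) = 1.

f: a_k = 1, 3/2, -9/8, 27/16, -405/128, 1701/256, -15309/1024, 72171/2048, -2814669/32768, …
f∘r: x↦r, Dx↦Dx/r' in L_f ⇒ L₀.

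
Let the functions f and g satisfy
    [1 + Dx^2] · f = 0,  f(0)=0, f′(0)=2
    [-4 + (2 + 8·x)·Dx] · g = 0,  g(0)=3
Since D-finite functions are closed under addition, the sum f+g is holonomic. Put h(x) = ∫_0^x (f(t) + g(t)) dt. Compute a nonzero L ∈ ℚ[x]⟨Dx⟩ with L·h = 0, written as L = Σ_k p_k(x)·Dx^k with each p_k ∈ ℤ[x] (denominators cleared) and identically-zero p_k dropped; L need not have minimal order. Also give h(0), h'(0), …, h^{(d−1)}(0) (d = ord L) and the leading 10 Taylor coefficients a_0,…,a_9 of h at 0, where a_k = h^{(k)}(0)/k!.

L = (-26 - 16·x - 32·x^2)·Dx + (-3 - 4·x + 48·x^2 + 64·x^3)·Dx^2 + (-26 - 16·x - 32·x^2)·Dx^3 + (-3 - 4·x + 48·x^2 + 64·x^3)·Dx^4  (order 4).
h: a_k = 0, 3, 4, -2, 35/12, -6, 5041/360, -36, 1995839/20160, -286, …
ICs: h(0) = 0, h′(0) = 3, h′′(0) = 8, h′′′(0) = -12.

f: a_k = 0, 2, 0, -1/3, 0, 1/60, 0, -1/2520, 0, 1/181440, …
g: a_k = 3, 6, -6, 12, -30, 84, -252, 792, -2574, 8580, …
L₀ := lclm(L_f,L_g); ord L₀ ≤ 2+1.
Integrate: L := L₀·Dx.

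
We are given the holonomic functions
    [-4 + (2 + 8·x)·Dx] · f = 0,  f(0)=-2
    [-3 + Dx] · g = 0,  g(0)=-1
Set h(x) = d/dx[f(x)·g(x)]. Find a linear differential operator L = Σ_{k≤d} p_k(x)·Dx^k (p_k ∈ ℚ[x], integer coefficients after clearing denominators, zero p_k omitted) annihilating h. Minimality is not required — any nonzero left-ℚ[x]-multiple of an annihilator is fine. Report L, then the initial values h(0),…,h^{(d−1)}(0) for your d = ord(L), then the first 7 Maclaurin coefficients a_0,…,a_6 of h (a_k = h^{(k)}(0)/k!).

L = (17 + 120·x + 144·x^2) + (-5 - 32·x - 48·x^2)·Dx  (order 1).
h: a_k = 10, 34, 69, 43, 631/4, -1377/4, 58749/40, …
ICs: h(0) = 10.

f: a_k = -2, -4, 4, -8, 20, -56, 168, …
g: a_k = -1, -3, -9/2, -9/2, -27/8, -81/40, -81/80, …
f·g: L₀ = L_f ⊗_s L_g, ord ≤ 1·1.
h=h₀': d/dx-closure on L₀ ⇒ L.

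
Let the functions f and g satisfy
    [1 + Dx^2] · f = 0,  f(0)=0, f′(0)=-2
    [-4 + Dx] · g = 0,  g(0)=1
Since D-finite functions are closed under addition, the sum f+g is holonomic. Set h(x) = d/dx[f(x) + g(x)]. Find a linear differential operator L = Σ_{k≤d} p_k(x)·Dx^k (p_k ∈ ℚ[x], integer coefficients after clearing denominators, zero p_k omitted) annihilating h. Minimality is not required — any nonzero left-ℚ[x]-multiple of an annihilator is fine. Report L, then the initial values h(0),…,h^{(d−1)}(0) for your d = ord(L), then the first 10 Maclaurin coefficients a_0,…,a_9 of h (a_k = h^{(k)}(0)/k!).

L = 4 - Dx + 4·Dx^2 - Dx^3  (order 3).
h: a_k = 2, 16, 33, 128/3, 511/12, 512/15, 2731/120, 4096/315, 131071/20160, 8192/2835, …
ICs: h(0) = 2, h′(0) = 16, h′′(0) = 66.

f: a_k = 0, -2, 0, 1/3, 0, -1/60, 0, 1/2520, 0, -1/181440, …
g: a_k = 1, 4, 8, 32/3, 32/3, 128/15, 256/45, 1024/315, 512/315, 2048/2835, …
f+g: L₀ = lclm(L_f,L_g), ord ≤ 2+1.
Differentiate: ansatz ord ≤ ord L₀ ⇒ L.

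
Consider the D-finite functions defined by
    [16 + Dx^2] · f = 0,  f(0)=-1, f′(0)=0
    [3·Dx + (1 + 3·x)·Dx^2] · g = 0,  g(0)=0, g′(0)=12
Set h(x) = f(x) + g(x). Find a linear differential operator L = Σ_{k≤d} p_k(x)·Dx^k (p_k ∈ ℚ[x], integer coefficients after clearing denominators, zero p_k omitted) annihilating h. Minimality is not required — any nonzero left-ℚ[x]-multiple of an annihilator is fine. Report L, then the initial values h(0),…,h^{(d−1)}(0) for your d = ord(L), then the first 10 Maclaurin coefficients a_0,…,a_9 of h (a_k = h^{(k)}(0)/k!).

L = (1680 + 2304·x + 3456·x^2)·Dx + (272 + 1584·x + 3456·x^2 + 3456·x^3)·Dx^2 + (105 + 144·x + 216·x^2)·Dx^3 + (17 + 99·x + 216·x^2 + 216·x^3)·Dx^4  (order 4).
h: a_k = -1, 12, -10, 36, -275/3, 972/5, -21614/45, 8748/7, -2067739/630, 8748, …
ICs: h(0) = -1, h′(0) = 12, h′′(0) = -20, h′′′(0) = 216.

f: a_k = -1, 0, 8, 0, -32/3, 0, 256/45, 0, -512/315, 0, …
g: a_k = 0, 12, -18, 36, -81, 972/5, -486, 8748/7, -6561/2, 8748, …
L₀ := lclm(L_f,L_g); ord L₀ ≤ 2+2.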